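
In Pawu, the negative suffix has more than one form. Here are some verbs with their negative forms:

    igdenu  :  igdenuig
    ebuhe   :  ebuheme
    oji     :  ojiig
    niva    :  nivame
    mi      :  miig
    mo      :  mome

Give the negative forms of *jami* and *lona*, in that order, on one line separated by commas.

The alternation tracks the last vowel of the stem — -ig when the last vowel of the stem is a high vowel (*igdenu*, *oji*, *mi*); -me when the last vowel of the stem is a non-high vowel (*ebuhe*, *niva*, *mo*).
*jami* — last vowel /i/ (a high vowel) → -ig → *jamiig*.
*lona*: last vowel = /a/, a non-high vowel → -me → *loname*.

jamiig, loname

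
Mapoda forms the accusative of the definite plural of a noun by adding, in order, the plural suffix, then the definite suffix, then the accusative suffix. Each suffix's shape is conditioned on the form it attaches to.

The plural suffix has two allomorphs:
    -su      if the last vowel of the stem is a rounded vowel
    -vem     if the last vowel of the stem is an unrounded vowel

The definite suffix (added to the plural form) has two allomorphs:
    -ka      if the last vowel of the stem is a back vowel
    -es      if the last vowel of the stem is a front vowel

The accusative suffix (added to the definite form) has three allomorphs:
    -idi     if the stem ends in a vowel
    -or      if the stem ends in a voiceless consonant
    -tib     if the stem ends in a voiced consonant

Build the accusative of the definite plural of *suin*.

suinvemesor

*suin* — last vowel /i/ (an unrounded vowel) → -vem → *suinvem*.
The plural form *suinvem* — last vowel /e/ (a front vowel) → -es → *suinvemes*.
The definite form *suinvemes*: final sound = /s/, a voiceless consonant → -or → *suinvemesor*.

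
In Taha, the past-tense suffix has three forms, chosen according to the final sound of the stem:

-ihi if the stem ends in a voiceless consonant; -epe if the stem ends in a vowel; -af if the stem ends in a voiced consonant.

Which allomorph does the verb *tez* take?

-af

*tez* — final sound /z/ (a voiced consonant) → -af.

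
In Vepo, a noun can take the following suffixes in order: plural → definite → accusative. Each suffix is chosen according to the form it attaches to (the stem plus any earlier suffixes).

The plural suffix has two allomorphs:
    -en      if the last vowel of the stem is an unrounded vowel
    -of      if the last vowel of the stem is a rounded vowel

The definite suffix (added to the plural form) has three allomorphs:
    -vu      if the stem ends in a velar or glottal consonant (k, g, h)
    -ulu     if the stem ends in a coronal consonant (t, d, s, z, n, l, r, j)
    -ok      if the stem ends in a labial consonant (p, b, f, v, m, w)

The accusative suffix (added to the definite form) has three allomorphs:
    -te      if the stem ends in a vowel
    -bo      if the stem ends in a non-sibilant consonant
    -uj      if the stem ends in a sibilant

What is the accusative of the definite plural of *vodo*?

vodoofokbo

*vodo*: last vowel = /o/, a rounded vowel → -of → *vodoof*.
The final consonant of the plural form *vodoof* is /f/, which is labial, so the definite suffix is -ok, giving *vodoofok*.
The definite form *vodoofok*: final sound = /k/, a non-sibilant consonant → -bo → *vodoofokbo*.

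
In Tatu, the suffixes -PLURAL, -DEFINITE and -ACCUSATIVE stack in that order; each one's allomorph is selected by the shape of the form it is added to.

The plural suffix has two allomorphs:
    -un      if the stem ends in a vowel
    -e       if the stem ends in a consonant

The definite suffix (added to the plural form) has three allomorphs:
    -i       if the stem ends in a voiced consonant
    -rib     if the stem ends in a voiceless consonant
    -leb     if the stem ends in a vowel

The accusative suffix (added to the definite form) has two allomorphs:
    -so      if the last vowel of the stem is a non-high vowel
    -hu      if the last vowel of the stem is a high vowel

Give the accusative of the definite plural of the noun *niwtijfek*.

The final sound of *niwtijfek* is /k/, which is a consonant, so the plural suffix is -e, giving *niwtijfeke*.
The plural form *niwtijfeke* — final sound /e/ (a vowel) → -leb → *niwtijfekeleb*.
The last vowel of the definite form *niwtijfekeleb* is /e/, which is a non-high vowel, so the accusative suffix is -so, giving *niwtijfekelebso*.

niwtijfekelebso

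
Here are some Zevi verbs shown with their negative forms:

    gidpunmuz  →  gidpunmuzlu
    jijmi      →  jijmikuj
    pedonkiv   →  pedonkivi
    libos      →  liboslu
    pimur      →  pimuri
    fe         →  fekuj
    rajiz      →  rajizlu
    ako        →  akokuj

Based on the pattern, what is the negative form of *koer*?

koeri

Looking at the final sound of each stem: -lu when the stem ends in a sibilant (*gidpunmuz*, *libos*, *rajiz*); -i when the stem ends in a non-sibilant consonant (*pedonkiv*, *pimur*); -kuj when the stem ends in a vowel (*jijmi*, *fe*, *ako*).
*koer*: final sound = /r/, a non-sibilant consonant → -i → *koeri*.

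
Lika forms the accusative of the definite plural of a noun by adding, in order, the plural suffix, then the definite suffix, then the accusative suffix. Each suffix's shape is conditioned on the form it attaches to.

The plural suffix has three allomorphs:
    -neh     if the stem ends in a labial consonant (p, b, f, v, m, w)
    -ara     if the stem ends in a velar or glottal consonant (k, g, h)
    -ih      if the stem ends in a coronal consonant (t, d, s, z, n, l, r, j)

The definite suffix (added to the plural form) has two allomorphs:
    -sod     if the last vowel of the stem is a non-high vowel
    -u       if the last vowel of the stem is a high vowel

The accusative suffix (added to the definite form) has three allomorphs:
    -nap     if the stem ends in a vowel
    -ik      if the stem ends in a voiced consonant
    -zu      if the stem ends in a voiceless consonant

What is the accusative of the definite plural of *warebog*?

*warebog* — final consonant /g/ (velar/glottal) → -ara → *warebogara*.
Since the last vowel of the plural form *warebogara* is /a/ (a non-high vowel), it takes -sod, giving *warebogarasod*.
Since the final sound of the definite form *warebogarasod* is /d/ (a voiced consonant), it takes -ik, giving *warebogarasodik*.

warebogarasodik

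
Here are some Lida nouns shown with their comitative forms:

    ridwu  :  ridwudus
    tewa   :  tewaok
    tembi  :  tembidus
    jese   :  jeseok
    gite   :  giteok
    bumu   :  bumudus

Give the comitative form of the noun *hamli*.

hamlidus

The suffix is conditioned by the last vowel: -dus when the last vowel of the stem is a high vowel (*ridwu*, *tembi*, *bumu*); -ok when the last vowel of the stem is a non-high vowel (*tewa*, *jese*, *gite*).
*hamli* — last vowel /i/ (a high vowel) → -dus → *hamlidus*.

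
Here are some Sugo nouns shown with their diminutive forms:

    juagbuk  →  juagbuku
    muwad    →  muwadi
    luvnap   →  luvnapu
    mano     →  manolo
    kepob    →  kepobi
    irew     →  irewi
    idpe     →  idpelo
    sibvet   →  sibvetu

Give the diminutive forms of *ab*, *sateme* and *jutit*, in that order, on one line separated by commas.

abi, satemelo, jutitu

Looking at the final sound of each stem: -u when the stem ends in a voiceless consonant (*juagbuk*, *luvnap*, *sibvet*); -i when the stem ends in a voiced consonant (*muwad*, *kepob*, *irew*); -lo when the stem ends in a vowel (*mano*, *idpe*).
Since the final sound of *ab* is /b/ (a voiced consonant), it takes -i, giving *abi*.
The final sound of *sateme* is /e/, which is a vowel, so the suffix is -lo, giving *satemelo*.
*jutit*: final sound = /t/, a voiceless consonant → -u → *jutitu*.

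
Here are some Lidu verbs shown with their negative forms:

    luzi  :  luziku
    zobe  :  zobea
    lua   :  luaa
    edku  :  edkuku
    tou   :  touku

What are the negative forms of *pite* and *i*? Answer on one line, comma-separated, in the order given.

The suffix is conditioned by the last vowel: -ku when the last vowel of the stem is a high vowel (*luzi*, *edku*, *tou*); -a when the last vowel of the stem is a non-high vowel (*zobe*, *lua*).
The last vowel of *pite* is /e/, which is a non-high vowel, so the suffix is -a, giving *pitea*.
*i* — last vowel /i/ (a high vowel) → -ku → *iku*.

pitea, iku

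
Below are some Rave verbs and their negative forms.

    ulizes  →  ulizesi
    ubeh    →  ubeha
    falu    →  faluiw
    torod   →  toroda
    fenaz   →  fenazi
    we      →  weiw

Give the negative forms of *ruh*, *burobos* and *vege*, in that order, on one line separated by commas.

ruha, burobosi, vegeiw

The pattern is sibilance of the final sound: -i when the stem ends in a sibilant (*ulizes*, *fenaz*); -a when the stem ends in a non-sibilant consonant (*ubeh*, *torod*); -iw when the stem ends in a vowel (*falu*, *we*).
Since the final sound of *ruh* is /h/ (a non-sibilant consonant), it takes -a, giving *ruha*.
*burobos* — final sound /s/ (a sibilant) → -i → *burobosi*.
*vege* — final sound /e/ (a vowel) → -iw → *vegeiw*.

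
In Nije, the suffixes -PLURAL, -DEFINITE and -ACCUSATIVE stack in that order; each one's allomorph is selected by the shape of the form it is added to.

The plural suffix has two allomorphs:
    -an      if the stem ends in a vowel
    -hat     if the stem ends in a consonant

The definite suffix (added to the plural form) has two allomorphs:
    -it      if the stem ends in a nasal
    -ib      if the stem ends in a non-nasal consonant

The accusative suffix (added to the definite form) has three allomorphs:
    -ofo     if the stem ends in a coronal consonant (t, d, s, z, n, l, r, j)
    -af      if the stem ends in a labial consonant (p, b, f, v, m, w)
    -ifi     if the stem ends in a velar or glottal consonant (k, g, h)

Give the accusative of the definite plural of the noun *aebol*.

aebolhatibaf

The final sound of *aebol* is /l/, which is a consonant, so the plural suffix is -hat, giving *aebolhat*.
The final consonant of the plural form *aebolhat* is /t/, which is non-nasal, so the definite suffix is -ib, giving *aebolhatib*.
The definite form *aebolhatib* — final consonant /b/ (labial) → -af → *aebolhatibaf*.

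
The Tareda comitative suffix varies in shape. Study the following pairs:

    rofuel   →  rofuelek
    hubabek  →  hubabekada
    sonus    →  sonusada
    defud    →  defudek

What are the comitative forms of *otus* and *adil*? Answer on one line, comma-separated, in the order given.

The pattern is voicing of the final consonant: -ada when the stem ends in a voiceless consonant (*hubabek*, *sonus*); -ek when the stem ends in a voiced consonant (*rofuel*, *defud*).
Since the final consonant of *otus* is /s/ (voiceless), it takes -ada, giving *otusada*.
*adil*: final consonant = /l/, voiced → -ek → *adilek*.

otusada, adilek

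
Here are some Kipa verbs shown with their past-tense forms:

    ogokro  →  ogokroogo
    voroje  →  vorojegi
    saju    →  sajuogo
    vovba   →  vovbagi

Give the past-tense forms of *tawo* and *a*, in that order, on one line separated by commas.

tawoogo, agi

The alternation tracks the last vowel of the stem — -ogo when the last vowel of the stem is a rounded vowel (*ogokro*, *saju*); -gi when the last vowel of the stem is an unrounded vowel (*voroje*, *vovba*).
*tawo*: last vowel = /o/, a rounded vowel → -ogo → *tawoogo*.
*a* — last vowel /a/ (an unrounded vowel) → -gi → *agi*.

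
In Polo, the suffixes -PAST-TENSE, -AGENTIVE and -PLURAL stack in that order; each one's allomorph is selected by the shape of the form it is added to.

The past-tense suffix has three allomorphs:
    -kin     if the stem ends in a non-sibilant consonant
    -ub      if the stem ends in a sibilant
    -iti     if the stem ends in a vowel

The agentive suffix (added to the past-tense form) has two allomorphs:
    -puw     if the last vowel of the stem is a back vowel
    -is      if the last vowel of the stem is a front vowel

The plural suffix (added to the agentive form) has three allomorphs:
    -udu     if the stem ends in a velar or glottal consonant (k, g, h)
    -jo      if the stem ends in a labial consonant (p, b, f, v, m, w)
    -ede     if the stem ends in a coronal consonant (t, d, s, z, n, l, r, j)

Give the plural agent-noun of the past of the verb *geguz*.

*geguz*: final sound = /z/, a sibilant → -ub → *geguzub*.
Since the last vowel of the past-tense form *geguzub* is /u/ (a back vowel), it takes -puw, giving *geguzubpuw*.
The final consonant of the agentive form *geguzubpuw* is /w/, which is labial, so the plural suffix is -jo, giving *geguzubpuwjo*.

geguzubpuwjo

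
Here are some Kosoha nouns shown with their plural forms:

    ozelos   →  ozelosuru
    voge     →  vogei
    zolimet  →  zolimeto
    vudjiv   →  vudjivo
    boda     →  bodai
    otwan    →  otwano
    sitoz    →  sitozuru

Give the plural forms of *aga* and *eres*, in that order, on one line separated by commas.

Looking at the final sound of each stem: -uru when the stem ends in a sibilant (*ozelos*, *sitoz*); -o when the stem ends in a non-sibilant consonant (*zolimet*, *vudjiv*, *otwan*); -i when the stem ends in a vowel (*voge*, *boda*).
*aga*: final sound = /a/, a vowel → -i → *agai*.
*eres*: final sound = /s/, a sibilant → -uru → *eresuru*.

agai, eresuru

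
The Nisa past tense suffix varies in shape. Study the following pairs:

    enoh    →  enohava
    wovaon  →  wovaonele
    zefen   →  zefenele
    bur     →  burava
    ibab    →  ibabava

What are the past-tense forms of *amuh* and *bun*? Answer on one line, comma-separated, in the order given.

amuhava, bunele

The alternation tracks the final consonant of the stem — -ele when the stem ends in a nasal (*wovaon*, *zefen*); -ava when the stem ends in a non-nasal consonant (*enoh*, *bur*, *ibab*).
*amuh* — final consonant /h/ (non-nasal) → -ava → *amuhava*.
*bun*: final consonant = /n/, a nasal → -ele → *bunele*.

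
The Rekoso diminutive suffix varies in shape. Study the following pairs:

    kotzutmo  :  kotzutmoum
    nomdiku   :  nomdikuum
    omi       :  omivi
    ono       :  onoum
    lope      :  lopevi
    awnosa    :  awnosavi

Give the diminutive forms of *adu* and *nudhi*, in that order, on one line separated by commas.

aduum, nudhivi

The alternation tracks the last vowel of the stem — -um when the last vowel of the stem is a rounded vowel (*kotzutmo*, *nomdiku*, *ono*); -vi when the last vowel of the stem is an unrounded vowel (*omi*, *lope*, *awnosa*).
*adu*: last vowel = /u/, a rounded vowel → -um → *aduum*.
Since the last vowel of *nudhi* is /i/ (an unrounded vowel), it takes -vi, giving *nudhivi*.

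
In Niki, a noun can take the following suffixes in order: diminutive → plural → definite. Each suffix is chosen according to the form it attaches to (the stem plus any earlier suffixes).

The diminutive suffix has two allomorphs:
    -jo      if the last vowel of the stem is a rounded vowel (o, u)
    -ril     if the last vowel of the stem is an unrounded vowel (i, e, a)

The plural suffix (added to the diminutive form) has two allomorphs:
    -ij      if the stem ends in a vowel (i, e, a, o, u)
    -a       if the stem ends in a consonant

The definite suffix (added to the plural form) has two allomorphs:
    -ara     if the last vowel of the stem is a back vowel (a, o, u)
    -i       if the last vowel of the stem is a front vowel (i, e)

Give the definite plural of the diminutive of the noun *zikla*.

ziklarilaara

Since the last vowel of *zikla* is /a/ (an unrounded vowel), it takes -ril, giving *ziklaril*.
The diminutive form *ziklaril* — final sound /l/ (a consonant) → -a → *ziklarila*.
The last vowel of the plural form *ziklarila* is /a/, which is a back vowel, so the definite suffix is -ara, giving *ziklarilaara*.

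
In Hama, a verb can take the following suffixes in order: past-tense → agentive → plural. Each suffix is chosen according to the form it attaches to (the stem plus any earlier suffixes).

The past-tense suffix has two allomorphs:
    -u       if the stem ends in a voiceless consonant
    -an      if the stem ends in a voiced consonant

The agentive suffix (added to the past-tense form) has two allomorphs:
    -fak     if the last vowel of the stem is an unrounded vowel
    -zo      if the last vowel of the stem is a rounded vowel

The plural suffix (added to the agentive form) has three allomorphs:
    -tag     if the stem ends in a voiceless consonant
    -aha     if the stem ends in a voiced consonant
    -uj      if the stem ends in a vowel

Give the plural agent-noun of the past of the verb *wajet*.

*wajet*: final consonant = /t/, voiceless → -u → *wajetu*.
The past-tense form *wajetu*: last vowel = /u/, a rounded vowel → -zo → *wajetuzo*.
The agentive form *wajetuzo* — final sound /o/ (a vowel) → -uj → *wajetuzouj*.

wajetuzouj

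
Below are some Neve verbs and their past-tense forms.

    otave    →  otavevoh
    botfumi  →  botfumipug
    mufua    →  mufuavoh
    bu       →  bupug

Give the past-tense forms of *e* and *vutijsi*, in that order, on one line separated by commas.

evoh, vutijsipug

The suffix is conditioned by the last vowel: -pug when the last vowel of the stem is a high vowel (*botfumi*, *bu*); -voh when the last vowel of the stem is a non-high vowel (*otave*, *mufua*).
The last vowel of *e* is /e/, which is a non-high vowel, so the suffix is -voh, giving *evoh*.
*vutijsi*: last vowel = /i/, a high vowel → -pug → *vutijsipug*.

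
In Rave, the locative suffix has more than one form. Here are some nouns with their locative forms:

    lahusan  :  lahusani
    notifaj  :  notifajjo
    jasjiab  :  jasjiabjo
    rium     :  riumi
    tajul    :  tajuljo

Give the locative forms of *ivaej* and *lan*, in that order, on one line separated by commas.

The pattern is nasality of the final consonant: -i when the stem ends in a nasal (*lahusan*, *rium*); -jo when the stem ends in a non-nasal consonant (*notifaj*, *jasjiab*, *tajul*).
*ivaej*: final consonant = /j/, non-nasal → -jo → *ivaejjo*.
*lan*: final consonant = /n/, a nasal → -i → *lani*.

ivaejjo, lani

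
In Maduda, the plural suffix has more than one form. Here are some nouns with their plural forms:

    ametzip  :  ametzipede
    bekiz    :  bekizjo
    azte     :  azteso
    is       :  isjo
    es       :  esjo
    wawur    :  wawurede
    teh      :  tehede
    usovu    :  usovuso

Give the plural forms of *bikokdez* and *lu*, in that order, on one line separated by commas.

Looking at the final sound of each stem: -jo when the stem ends in a sibilant (*bekiz*, *is*, *es*); -ede when the stem ends in a non-sibilant consonant (*ametzip*, *wawur*, *teh*); -so when the stem ends in a vowel (*azte*, *usovu*).
*bikokdez*: final sound = /z/, a sibilant → -jo → *bikokdezjo*.
*lu*: final sound = /u/, a vowel → -so → *luso*.

bikokdezjo, luso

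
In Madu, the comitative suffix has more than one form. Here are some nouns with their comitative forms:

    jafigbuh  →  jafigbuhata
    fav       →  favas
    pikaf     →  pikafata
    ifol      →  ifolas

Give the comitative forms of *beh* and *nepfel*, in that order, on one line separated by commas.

The pattern is voicing of the final consonant: -ata when the stem ends in a voiceless consonant (*jafigbuh*, *pikaf*); -as when the stem ends in a voiced consonant (*fav*, *ifol*).
The final consonant of *beh* is /h/, which is voiceless, so the suffix is -ata, giving *behata*.
*nepfel*: final consonant = /l/, voiced → -as → *nepfelas*.

behata, nepfelas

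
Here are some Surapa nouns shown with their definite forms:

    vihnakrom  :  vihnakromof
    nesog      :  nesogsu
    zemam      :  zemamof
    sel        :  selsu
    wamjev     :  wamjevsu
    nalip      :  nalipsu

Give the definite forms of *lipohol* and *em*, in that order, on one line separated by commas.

lipoholsu, emof

The alternation tracks the final consonant of the stem — -of when the stem ends in a nasal (*vihnakrom*, *zemam*); -su when the stem ends in a non-nasal consonant (*nesog*, *sel*, *wamjev*, *nalip*).
*lipohol* — final consonant /l/ (non-nasal) → -su → *lipoholsu*.
Since the final consonant of *em* is /m/ (a nasal), it takes -of, giving *emof*.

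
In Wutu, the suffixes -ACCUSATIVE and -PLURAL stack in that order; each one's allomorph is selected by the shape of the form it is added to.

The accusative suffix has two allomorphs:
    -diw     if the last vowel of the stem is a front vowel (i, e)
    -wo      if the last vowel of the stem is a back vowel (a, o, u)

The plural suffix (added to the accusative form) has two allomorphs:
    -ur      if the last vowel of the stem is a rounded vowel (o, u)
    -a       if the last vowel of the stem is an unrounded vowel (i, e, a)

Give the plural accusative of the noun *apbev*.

apbevdiwa

*apbev*: last vowel = /e/, a front vowel → -diw → *apbevdiw*.
The accusative form *apbevdiw*: last vowel = /i/, an unrounded vowel → -a → *apbevdiwa*.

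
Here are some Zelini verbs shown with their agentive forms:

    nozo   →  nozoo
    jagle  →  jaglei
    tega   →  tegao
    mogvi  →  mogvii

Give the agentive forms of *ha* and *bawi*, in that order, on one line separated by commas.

hao, bawii

The suffix is conditioned by the last vowel: -i when the last vowel of the stem is a front vowel (*jagle*, *mogvi*); -o when the last vowel of the stem is a back vowel (*nozo*, *tega*).
The last vowel of *ha* is /a/, which is a back vowel, so the suffix is -o, giving *hao*.
*bawi* — last vowel /i/ (a front vowel) → -i → *bawii*.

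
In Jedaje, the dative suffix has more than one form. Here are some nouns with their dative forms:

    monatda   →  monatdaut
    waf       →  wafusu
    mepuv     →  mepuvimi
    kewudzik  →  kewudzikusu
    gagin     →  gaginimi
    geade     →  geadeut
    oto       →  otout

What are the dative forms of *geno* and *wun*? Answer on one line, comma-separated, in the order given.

The suffix is conditioned by the final sound: -usu when the stem ends in a voiceless consonant (*waf*, *kewudzik*); -imi when the stem ends in a voiced consonant (*mepuv*, *gagin*); -ut when the stem ends in a vowel (*monatda*, *geade*, *oto*).
The final sound of *geno* is /o/, which is a vowel, so the suffix is -ut, giving *genout*.
The final sound of *wun* is /n/, which is a voiced consonant, so the suffix is -imi, giving *wunimi*.

genout, wunimi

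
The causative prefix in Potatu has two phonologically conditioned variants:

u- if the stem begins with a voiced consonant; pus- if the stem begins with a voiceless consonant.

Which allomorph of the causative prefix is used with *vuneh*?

u-

*vuneh* — first consonant /v/ (voiced) → u-.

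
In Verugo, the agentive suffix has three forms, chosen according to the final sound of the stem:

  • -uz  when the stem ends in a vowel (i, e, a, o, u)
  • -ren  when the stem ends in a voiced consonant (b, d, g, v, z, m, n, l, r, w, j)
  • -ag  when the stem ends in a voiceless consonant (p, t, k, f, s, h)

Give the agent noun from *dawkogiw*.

Since the final sound of *dawkogiw* is /w/ (a voiced consonant), it takes -ren, giving *dawkogiwren*.

dawkogiwren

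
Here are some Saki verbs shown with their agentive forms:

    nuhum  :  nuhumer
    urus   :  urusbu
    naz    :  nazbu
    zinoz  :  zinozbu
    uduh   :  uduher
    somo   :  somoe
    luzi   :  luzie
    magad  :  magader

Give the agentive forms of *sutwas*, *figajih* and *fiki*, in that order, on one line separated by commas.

The alternation tracks the final sound of the stem — -bu when the stem ends in a sibilant (*urus*, *naz*, *zinoz*); -er when the stem ends in a non-sibilant consonant (*nuhum*, *uduh*, *magad*); -e when the stem ends in a vowel (*somo*, *luzi*).
The final sound of *sutwas* is /s/, which is a sibilant, so the suffix is -bu, giving *sutwasbu*.
*figajih*: final sound = /h/, a non-sibilant consonant → -er → *figajiher*.
Since the final sound of *fiki* is /i/ (a vowel), it takes -e, giving *fikie*.

sutwasbu, figajiher, fikie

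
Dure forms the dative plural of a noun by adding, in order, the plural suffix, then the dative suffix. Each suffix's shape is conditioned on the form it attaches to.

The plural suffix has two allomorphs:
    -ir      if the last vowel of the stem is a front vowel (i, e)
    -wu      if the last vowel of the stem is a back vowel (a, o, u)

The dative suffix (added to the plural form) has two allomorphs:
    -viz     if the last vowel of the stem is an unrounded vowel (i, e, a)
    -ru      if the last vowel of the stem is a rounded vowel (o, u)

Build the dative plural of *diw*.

*diw* — last vowel /i/ (a front vowel) → -ir → *diwir*.
The plural form *diwir*: last vowel = /i/, an unrounded vowel → -viz → *diwirviz*.

diwirviz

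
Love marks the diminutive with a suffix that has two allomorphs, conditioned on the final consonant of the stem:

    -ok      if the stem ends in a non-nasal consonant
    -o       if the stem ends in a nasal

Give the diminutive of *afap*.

The final consonant of *afap* is /p/, which is non-nasal, so the suffix is -ok, giving *afapok*.

afapok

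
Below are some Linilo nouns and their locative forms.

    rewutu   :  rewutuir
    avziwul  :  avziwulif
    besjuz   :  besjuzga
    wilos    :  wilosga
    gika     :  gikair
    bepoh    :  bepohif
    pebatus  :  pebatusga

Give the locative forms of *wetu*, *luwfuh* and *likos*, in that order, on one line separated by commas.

The pattern is sibilance of the final sound: -ga when the stem ends in a sibilant (*besjuz*, *wilos*, *pebatus*); -if when the stem ends in a non-sibilant consonant (*avziwul*, *bepoh*); -ir when the stem ends in a vowel (*rewutu*, *gika*).
The final sound of *wetu* is /u/, which is a vowel, so the suffix is -ir, giving *wetuir*.
*luwfuh*: final sound = /h/, a non-sibilant consonant → -if → *luwfuhif*.
The final sound of *likos* is /s/, which is a sibilant, so the suffix is -ga, giving *likosga*.

wetuir, luwfuhif, likosga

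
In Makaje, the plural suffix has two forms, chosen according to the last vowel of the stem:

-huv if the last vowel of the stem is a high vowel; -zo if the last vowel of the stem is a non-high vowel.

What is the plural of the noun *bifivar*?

bifivarzo

*bifivar* — last vowel /a/ (a non-high vowel) → -zo → *bifivarzo*.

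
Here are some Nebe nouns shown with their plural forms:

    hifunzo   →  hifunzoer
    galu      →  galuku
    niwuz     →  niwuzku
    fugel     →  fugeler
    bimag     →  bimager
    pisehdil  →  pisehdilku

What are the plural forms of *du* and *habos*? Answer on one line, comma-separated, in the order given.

duku, haboser

The alternation tracks the last vowel of the stem — -ku when the last vowel of the stem is a high vowel (*galu*, *niwuz*, *pisehdil*); -er when the last vowel of the stem is a non-high vowel (*hifunzo*, *fugel*, *bimag*).
*du*: last vowel = /u/, a high vowel → -ku → *duku*.
*habos*: last vowel = /o/, a non-high vowel → -er → *haboser*.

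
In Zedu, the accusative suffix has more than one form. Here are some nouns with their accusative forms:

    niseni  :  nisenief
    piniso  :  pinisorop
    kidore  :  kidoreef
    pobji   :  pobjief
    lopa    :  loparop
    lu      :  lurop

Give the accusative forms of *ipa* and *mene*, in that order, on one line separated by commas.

The pattern is front/back vowel harmony: -ef when the last vowel of the stem is a front vowel (*niseni*, *kidore*, *pobji*); -rop when the last vowel of the stem is a back vowel (*piniso*, *lopa*, *lu*).
*ipa* — last vowel /a/ (a back vowel) → -rop → *iparop*.
Since the last vowel of *mene* is /e/ (a front vowel), it takes -ef, giving *meneef*.

iparop, meneef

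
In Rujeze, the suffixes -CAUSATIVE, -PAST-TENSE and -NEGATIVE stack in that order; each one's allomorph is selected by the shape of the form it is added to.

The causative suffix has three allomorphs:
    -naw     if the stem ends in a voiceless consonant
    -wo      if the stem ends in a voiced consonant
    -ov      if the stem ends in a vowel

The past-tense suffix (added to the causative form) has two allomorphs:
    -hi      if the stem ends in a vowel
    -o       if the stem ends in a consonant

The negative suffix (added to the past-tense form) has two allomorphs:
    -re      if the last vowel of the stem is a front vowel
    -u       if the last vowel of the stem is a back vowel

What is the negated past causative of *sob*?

Since the final sound of *sob* is /b/ (a voiced consonant), it takes -wo, giving *sobwo*.
Since the final sound of the causative form *sobwo* is /o/ (a vowel), it takes -hi, giving *sobwohi*.
The past-tense form *sobwohi* — last vowel /i/ (a front vowel) → -re → *sobwohire*.

sobwohire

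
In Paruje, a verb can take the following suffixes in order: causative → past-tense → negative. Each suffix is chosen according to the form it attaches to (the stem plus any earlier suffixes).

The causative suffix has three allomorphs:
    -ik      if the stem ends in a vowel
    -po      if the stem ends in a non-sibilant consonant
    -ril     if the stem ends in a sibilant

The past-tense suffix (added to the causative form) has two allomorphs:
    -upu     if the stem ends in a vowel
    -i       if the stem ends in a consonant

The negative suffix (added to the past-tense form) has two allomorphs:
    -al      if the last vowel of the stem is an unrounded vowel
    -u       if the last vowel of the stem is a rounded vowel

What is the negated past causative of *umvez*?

*umvez*: final sound = /z/, a sibilant → -ril → *umvezril*.
The causative form *umvezril*: final sound = /l/, a consonant → -i → *umvezrili*.
The past-tense form *umvezrili*: last vowel = /i/, an unrounded vowel → -al → *umvezrilial*.

umvezrilial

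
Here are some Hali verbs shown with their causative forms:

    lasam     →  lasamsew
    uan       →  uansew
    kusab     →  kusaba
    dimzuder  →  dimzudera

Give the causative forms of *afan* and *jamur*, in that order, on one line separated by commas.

afansew, jamura

The suffix is conditioned by the final consonant: -sew when the stem ends in a nasal (*lasam*, *uan*); -a when the stem ends in a non-nasal consonant (*kusab*, *dimzuder*).
The final consonant of *afan* is /n/, which is a nasal, so the suffix is -sew, giving *afansew*.
*jamur*: final consonant = /r/, non-nasal → -a → *jamura*.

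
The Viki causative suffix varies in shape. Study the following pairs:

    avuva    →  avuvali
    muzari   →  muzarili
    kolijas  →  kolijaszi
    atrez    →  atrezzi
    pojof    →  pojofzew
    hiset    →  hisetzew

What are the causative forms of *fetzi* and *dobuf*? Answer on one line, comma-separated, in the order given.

The pattern is sibilance of the final sound: -zi when the stem ends in a sibilant (*kolijas*, *atrez*); -zew when the stem ends in a non-sibilant consonant (*pojof*, *hiset*); -li when the stem ends in a vowel (*avuva*, *muzari*).
Since the final sound of *fetzi* is /i/ (a vowel), it takes -li, giving *fetzili*.
The final sound of *dobuf* is /f/, which is a non-sibilant consonant, so the suffix is -zew, giving *dobufzew*.

fetzili, dobufzew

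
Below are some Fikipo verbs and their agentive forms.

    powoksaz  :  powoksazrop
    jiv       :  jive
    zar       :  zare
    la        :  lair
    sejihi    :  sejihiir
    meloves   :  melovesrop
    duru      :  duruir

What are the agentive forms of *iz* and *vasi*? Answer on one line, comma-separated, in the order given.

izrop, vasiir

The suffix is conditioned by the final sound: -rop when the stem ends in a sibilant (*powoksaz*, *meloves*); -e when the stem ends in a non-sibilant consonant (*jiv*, *zar*); -ir when the stem ends in a vowel (*la*, *sejihi*, *duru*).
*iz* — final sound /z/ (a sibilant) → -rop → *izrop*.
The final sound of *vasi* is /i/, which is a vowel, so the suffix is -ir, giving *vasiir*.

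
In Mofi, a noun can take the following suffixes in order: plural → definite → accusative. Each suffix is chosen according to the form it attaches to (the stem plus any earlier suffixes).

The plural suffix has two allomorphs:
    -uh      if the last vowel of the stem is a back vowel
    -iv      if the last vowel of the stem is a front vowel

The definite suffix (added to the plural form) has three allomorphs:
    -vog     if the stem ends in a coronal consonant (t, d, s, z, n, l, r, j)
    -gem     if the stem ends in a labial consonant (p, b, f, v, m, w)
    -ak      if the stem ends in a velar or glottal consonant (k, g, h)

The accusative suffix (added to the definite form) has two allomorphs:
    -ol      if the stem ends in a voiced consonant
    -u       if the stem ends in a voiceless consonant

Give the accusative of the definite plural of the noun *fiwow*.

fiwowuhaku

*fiwow* — last vowel /o/ (a back vowel) → -uh → *fiwowuh*.
The plural form *fiwowuh*: final consonant = /h/, velar/glottal → -ak → *fiwowuhak*.
The definite form *fiwowuhak*: final consonant = /k/, voiceless → -u → *fiwowuhaku*.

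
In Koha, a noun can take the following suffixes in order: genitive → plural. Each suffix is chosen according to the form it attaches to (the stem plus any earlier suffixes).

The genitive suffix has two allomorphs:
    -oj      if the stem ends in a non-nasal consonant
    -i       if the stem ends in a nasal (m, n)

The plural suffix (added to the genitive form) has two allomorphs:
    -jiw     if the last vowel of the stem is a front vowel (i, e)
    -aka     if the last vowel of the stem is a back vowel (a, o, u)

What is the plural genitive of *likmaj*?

*likmaj*: final consonant = /j/, non-nasal → -oj → *likmajoj*.
The genitive form *likmajoj* — last vowel /o/ (a back vowel) → -aka → *likmajojaka*.

likmajojaka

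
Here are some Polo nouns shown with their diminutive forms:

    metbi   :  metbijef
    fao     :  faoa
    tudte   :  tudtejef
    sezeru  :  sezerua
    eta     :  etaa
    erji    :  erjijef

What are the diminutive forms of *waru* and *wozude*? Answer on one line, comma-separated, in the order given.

warua, wozudejef

Looking at the last vowel of each stem: -jef when the last vowel of the stem is a front vowel (*metbi*, *tudte*, *erji*); -a when the last vowel of the stem is a back vowel (*fao*, *sezeru*, *eta*).
The last vowel of *waru* is /u/, which is a back vowel, so the suffix is -a, giving *warua*.
The last vowel of *wozude* is /e/, which is a front vowel, so the suffix is -jef, giving *wozudejef*.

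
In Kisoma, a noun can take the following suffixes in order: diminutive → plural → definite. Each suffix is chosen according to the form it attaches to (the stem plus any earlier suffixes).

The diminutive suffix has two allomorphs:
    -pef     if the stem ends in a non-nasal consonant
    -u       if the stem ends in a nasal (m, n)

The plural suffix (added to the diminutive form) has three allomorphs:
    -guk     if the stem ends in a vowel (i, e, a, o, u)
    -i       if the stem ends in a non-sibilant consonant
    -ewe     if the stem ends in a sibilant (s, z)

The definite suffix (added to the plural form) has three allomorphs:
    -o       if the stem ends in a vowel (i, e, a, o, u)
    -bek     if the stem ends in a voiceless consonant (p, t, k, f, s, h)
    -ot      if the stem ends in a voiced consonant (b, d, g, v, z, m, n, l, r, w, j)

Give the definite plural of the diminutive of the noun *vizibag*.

vizibagpefio

*vizibag*: final consonant = /g/, non-nasal → -pef → *vizibagpef*.
The diminutive form *vizibagpef* — final sound /f/ (a non-sibilant consonant) → -i → *vizibagpefi*.
The plural form *vizibagpefi* — final sound /i/ (a vowel) → -o → *vizibagpefio*.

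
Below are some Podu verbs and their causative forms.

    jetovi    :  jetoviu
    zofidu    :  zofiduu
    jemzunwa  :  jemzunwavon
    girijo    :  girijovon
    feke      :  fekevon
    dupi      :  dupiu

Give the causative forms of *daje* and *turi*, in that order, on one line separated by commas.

The pattern is height harmony: -u when the last vowel of the stem is a high vowel (*jetovi*, *zofidu*, *dupi*); -von when the last vowel of the stem is a non-high vowel (*jemzunwa*, *girijo*, *feke*).
*daje* — last vowel /e/ (a non-high vowel) → -von → *dajevon*.
*turi*: last vowel = /i/, a high vowel → -u → *turiu*.

dajevon, turiu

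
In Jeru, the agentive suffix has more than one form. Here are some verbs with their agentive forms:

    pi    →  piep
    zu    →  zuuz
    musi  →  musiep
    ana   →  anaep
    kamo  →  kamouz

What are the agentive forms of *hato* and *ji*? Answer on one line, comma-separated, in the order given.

hatouz, jiep

The alternation tracks the last vowel of the stem — -uz when the last vowel of the stem is a rounded vowel (*zu*, *kamo*); -ep when the last vowel of the stem is an unrounded vowel (*pi*, *musi*, *ana*).
*hato*: last vowel = /o/, a rounded vowel → -uz → *hatouz*.
Since the last vowel of *ji* is /i/ (an unrounded vowel), it takes -ep, giving *jiep*.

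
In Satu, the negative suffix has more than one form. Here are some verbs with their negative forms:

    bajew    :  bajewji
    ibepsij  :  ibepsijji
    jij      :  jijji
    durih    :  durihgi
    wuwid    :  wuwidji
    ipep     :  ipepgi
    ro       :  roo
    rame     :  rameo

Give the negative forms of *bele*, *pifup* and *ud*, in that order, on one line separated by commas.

beleo, pifupgi, udji

The pattern is voicing of the final sound: -gi when the stem ends in a voiceless consonant (*durih*, *ipep*); -ji when the stem ends in a voiced consonant (*bajew*, *ibepsij*, *jij*, *wuwid*); -o when the stem ends in a vowel (*ro*, *rame*).
*bele*: final sound = /e/, a vowel → -o → *beleo*.
*pifup* — final sound /p/ (a voiceless consonant) → -gi → *pifupgi*.
Since the final sound of *ud* is /d/ (a voiced consonant), it takes -ji, giving *udji*.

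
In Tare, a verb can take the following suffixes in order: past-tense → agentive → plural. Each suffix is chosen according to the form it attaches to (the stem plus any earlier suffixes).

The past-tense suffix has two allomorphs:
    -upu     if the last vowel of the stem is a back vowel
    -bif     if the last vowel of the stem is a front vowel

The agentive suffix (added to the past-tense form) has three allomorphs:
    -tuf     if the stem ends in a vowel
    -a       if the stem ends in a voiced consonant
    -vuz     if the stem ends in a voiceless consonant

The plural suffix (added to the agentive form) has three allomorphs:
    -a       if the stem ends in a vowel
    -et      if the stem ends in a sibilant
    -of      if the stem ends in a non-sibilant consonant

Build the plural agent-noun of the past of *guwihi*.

*guwihi* — last vowel /i/ (a front vowel) → -bif → *guwihibif*.
Since the final sound of the past-tense form *guwihibif* is /f/ (a voiceless consonant), it takes -vuz, giving *guwihibifvuz*.
The agentive form *guwihibifvuz* — final sound /z/ (a sibilant) → -et → *guwihibifvuzet*.

guwihibifvuzet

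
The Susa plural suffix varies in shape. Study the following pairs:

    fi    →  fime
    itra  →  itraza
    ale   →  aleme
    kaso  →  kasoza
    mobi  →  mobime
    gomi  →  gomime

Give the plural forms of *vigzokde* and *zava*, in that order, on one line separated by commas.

vigzokdeme, zavaza

Looking at the last vowel of each stem: -me when the last vowel of the stem is a front vowel (*fi*, *ale*, *mobi*, *gomi*); -za when the last vowel of the stem is a back vowel (*itra*, *kaso*).
*vigzokde* — last vowel /e/ (a front vowel) → -me → *vigzokdeme*.
The last vowel of *zava* is /a/, which is a back vowel, so the suffix is -za, giving *zavaza*.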